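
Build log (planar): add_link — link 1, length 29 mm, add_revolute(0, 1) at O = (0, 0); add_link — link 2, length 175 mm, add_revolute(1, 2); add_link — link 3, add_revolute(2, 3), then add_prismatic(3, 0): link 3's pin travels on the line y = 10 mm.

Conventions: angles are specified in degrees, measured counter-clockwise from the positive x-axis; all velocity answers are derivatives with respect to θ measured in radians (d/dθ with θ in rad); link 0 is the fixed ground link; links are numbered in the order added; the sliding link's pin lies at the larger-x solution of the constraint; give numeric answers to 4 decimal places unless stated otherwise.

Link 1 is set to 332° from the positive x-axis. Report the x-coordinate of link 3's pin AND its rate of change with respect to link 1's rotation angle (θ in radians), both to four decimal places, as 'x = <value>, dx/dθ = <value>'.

geometry: r = 29 mm, L = 175 mm, e = 10 mm
crank pin P = (r cos θ, r sin θ) = (25.605480, -13.614675)
h = r sin θ − e = -13.614675 − 10 = -23.614675
x = r cos θ + √(L² − h²) = 25.605480 + 173.399386 = 199.004866
dx/dθ = −r sin θ − h·r cos θ/√(L² − h²) (θ in radians; h = -23.614675) = 17.101799

x = 199.0049, dx/dθ = 17.1018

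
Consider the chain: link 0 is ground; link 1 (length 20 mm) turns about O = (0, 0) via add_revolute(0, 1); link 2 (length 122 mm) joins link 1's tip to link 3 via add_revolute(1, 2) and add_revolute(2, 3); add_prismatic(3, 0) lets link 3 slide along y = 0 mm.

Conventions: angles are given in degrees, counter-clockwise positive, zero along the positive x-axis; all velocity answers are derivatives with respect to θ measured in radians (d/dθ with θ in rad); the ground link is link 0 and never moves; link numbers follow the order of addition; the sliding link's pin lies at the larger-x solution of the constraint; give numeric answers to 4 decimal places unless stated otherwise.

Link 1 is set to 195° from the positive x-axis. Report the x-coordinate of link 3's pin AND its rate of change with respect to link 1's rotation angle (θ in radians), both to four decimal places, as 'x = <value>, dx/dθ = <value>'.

geometry: r = 20 mm, L = 122 mm, e = 0 mm
crank pin P = (r cos θ, r sin θ) = (-19.318517, -5.176381)
h = r sin θ − e = -5.176381 − 0 = -5.176381
x = r cos θ + √(L² − h²) = -19.318517 + 121.890135 = 102.571619
dx/dθ = −r sin θ − h·r cos θ/√(L² − h²) (θ in radians; h = -5.176381) = 4.355970

x = 102.5716, dx/dθ = 4.3560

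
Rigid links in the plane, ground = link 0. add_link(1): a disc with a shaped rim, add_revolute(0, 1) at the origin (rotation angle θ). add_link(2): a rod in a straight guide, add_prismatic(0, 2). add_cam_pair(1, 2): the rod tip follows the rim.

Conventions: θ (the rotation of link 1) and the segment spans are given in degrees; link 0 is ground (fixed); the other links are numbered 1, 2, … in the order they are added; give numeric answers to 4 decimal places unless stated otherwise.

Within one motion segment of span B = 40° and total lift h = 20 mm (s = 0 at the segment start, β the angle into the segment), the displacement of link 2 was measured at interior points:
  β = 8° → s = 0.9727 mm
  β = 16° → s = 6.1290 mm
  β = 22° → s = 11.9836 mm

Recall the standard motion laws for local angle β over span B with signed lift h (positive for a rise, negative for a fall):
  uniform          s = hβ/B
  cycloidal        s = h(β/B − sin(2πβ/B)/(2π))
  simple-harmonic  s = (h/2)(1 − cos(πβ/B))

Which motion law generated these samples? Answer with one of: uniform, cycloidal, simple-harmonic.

candidates at β/B = r: uniform s = h·r (linear in β); cycloidal s = h·(r − sin(2πr)/(2π)); simple-harmonic s = (h/2)(1 − cos(πr))
β=8°: printed 0.9727 | uniform 4.0000, cycloidal 0.9727, simple-harmonic 1.9098
β=16°: printed 6.1290 | uniform 8.0000, cycloidal 6.1290, simple-harmonic 6.9098
β=22°: printed 11.9836 | uniform 11.0000, cycloidal 11.9836, simple-harmonic 11.5643
only one law matches every sample → cycloidal

cycloidal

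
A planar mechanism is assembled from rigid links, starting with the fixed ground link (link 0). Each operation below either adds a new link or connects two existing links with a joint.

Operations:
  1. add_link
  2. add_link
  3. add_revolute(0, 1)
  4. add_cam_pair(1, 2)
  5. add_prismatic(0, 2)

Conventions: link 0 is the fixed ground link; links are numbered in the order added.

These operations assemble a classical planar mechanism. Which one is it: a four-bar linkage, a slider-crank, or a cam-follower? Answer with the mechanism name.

links: 3 (incl. ground); joints: 1 revolute, 1 prismatic, 1 higher (cam) pair, forming one closed loop
3 links, revolute + prismatic + higher pair in one loop → cam-follower

cam-follower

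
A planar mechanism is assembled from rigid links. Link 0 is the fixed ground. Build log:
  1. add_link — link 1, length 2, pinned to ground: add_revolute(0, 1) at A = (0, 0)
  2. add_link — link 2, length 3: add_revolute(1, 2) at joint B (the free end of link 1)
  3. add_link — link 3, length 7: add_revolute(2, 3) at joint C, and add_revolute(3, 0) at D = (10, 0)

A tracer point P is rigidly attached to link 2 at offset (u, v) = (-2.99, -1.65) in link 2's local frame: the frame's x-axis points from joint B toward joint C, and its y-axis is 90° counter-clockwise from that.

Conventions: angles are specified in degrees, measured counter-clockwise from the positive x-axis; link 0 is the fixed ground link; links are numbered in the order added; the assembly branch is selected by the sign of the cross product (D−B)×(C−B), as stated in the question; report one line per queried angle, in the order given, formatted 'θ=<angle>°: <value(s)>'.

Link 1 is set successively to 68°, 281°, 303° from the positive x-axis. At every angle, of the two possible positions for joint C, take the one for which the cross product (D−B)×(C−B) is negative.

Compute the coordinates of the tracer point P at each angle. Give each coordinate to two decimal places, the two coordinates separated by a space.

A=(0,0), D=(10.00,0)
θ=68°: B = A + 2.00·(cos68°, sin68°) = (0.7492, 1.8544)
θ=68°: |BD| = 9.4348
θ=68°: circle(B,3.00) ∩ circle(D,7.00): a=2.5976, h=1.5008
θ=68°:   candidates: C₊=(3.5911,2.8154) cross=14.160; C₋=(3.0012,-0.1277) cross=-14.160
θ=68°:   branch - wants cross < 0 → take C=(3.0012,-0.1277) (cross=-14.160)
θ=68°: ex = (C−B)/|BC| = (0.7507,-0.6607); ey = (0.6607,0.7507)
θ=68°: P = B + -2.99·ex + -1.65·ey = (-2.5854,2.5913)
θ=281°: B = A + 2.00·(cos281°, sin281°) = (0.3816, -1.9633)
θ=281°: |BD| = 9.8167
θ=281°: circle(B,3.00) ∩ circle(D,7.00): a=2.8710, h=0.8702
θ=281°:   candidates: C₊=(3.0206,-0.5364) cross=8.543; C₋=(3.3687,-2.2417) cross=-8.543
θ=281°:   branch - wants cross < 0 → take C=(3.3687,-2.2417) (cross=-8.543)
θ=281°: ex = (C−B)/|BC| = (0.9957,-0.0928); ey = (0.0928,0.9957)
θ=281°: P = B + -2.99·ex + -1.65·ey = (-2.7486,-3.3286)
θ=303°: B = A + 2.00·(cos303°, sin303°) = (1.0893, -1.6773)
θ=303°: |BD| = 9.0672
θ=303°: circle(B,3.00) ∩ circle(D,7.00): a=2.3279, h=1.8924
θ=303°:   candidates: C₊=(3.0269,0.6130) cross=17.159; C₋=(3.7270,-3.1064) cross=-17.159
θ=303°:   branch - wants cross < 0 → take C=(3.7270,-3.1064) (cross=-17.159)
θ=303°: ex = (C−B)/|BC| = (0.8793,-0.4764); ey = (0.4764,0.8793)
θ=303°: P = B + -2.99·ex + -1.65·ey = (-2.3257,-1.7038)

θ=68°: -2.59 2.59
θ=281°: -2.75 -3.33
θ=303°: -2.33 -1.70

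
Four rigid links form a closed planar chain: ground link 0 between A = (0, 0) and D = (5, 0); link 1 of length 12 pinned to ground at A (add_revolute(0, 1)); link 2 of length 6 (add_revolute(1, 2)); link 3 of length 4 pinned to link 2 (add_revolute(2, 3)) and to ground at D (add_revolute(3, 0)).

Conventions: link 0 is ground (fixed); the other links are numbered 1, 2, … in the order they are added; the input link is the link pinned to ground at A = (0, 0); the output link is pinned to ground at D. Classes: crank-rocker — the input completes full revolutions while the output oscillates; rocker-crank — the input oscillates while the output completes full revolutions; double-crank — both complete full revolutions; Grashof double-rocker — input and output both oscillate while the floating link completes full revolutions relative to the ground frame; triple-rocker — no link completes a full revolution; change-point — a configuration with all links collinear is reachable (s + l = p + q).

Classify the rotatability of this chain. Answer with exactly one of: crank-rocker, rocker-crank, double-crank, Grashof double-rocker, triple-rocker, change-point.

lengths: ground=5, input=12, coupler=6, output=4
sorted: s=4 (shortest), l=12 (longest), p+q=11
s + l = 16 vs p + q = 11
s + l > p + q → non-Grashof → no link fully rotates → triple-rocker

triple-rocker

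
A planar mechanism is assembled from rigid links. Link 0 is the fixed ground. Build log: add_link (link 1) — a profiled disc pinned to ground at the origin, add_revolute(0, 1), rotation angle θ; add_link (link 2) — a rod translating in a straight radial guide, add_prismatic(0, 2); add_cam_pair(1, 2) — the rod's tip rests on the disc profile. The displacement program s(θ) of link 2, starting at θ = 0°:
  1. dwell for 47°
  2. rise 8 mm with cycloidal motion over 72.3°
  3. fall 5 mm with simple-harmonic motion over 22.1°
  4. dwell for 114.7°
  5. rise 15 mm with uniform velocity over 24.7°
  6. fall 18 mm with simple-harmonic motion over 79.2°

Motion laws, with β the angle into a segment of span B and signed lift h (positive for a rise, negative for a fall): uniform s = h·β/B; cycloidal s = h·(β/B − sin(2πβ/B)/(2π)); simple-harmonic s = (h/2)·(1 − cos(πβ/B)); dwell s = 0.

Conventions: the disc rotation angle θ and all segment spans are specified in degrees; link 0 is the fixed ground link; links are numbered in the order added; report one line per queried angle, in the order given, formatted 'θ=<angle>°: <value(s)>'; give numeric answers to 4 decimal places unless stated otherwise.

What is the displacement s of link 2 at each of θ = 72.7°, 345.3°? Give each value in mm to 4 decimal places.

seg 1 [0°–47°] dwell: s stays 0.0000
seg 2 [47°–119.3°] cycloidal, h=8: θ=72.7° here. β=25.7, B=72.3. 8·(0.3555 − sin(2π·0.3555)/(2π)) = 1.8399 → s = 1.8399
seg 2 [47°–119.3°] cycloidal, h=8: full span → s += 8 → s = 8.0000
seg 3 [119.3°–141.4°] simple-harmonic, h=-5: full span → s += -5 → s = 3.0000
seg 4 [141.4°–256.1°] dwell: s stays 3.0000
seg 5 [256.1°–280.8°] uniform, h=15: full span → s += 15 → s = 18.0000
seg 6 [280.8°–360°] simple-harmonic, h=-18: θ=345.3° here. β=64.5, B=79.2. -18/2·(1 − cos(π·0.8144)) = -16.5128 → s = 1.4872

θ=72.7°: 1.8399
θ=345.3°: 1.4872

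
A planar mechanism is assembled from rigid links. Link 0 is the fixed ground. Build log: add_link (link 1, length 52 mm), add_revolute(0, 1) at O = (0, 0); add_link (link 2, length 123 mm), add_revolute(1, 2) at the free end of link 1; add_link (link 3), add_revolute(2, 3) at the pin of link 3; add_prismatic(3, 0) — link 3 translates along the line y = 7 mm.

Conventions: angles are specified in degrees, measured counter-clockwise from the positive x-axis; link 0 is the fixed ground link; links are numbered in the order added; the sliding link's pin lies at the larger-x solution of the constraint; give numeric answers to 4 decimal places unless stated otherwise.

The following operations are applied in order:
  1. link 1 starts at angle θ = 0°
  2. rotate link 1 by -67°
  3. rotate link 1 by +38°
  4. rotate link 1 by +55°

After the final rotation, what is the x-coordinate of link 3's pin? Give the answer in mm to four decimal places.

geometry: r = 52 mm, L = 123 mm, e = 7 mm; θ starts at 0°
rotate link 1 by -67°: θ ← 0° -67° = -67°
rotate link 1 by +38°: θ ← -67° +38° = -29°
rotate link 1 by +55°: θ ← -29° +55° = 26°
crank pin P = (r cos θ, r sin θ) = (46.737290, 22.795300)
h = r sin θ − e = 22.795300 − 7 = 15.795300
x = r cos θ + √(L² − h²) = 46.737290 + 121.981591 = 168.718881

168.7189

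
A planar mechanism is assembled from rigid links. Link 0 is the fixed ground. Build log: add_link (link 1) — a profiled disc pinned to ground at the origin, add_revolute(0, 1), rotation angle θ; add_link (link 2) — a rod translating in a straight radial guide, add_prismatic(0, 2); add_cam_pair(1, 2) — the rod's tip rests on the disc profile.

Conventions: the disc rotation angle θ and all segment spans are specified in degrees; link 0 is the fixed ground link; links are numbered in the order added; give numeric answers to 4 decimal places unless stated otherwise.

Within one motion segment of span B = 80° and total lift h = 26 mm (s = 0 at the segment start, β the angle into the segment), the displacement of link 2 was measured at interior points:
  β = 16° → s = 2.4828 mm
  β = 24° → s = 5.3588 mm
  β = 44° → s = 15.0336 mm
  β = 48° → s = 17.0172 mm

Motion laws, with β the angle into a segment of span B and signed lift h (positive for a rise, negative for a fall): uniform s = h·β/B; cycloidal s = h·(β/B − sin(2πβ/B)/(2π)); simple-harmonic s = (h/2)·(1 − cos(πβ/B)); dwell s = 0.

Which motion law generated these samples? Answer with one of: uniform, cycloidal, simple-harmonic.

candidates at β/B = r: uniform s = h·r (linear in β); cycloidal s = h·(r − sin(2πr)/(2π)); simple-harmonic s = (h/2)(1 − cos(πr))
β=16°: printed 2.4828 | uniform 5.2000, cycloidal 1.2645, simple-harmonic 2.4828
β=24°: printed 5.3588 | uniform 7.8000, cycloidal 3.8645, simple-harmonic 5.3588
β=44°: printed 15.0336 | uniform 14.3000, cycloidal 15.5787, simple-harmonic 15.0336
β=48°: printed 17.0172 | uniform 15.6000, cycloidal 18.0323, simple-harmonic 17.0172
only one law matches every sample → simple-harmonic

simple-harmonic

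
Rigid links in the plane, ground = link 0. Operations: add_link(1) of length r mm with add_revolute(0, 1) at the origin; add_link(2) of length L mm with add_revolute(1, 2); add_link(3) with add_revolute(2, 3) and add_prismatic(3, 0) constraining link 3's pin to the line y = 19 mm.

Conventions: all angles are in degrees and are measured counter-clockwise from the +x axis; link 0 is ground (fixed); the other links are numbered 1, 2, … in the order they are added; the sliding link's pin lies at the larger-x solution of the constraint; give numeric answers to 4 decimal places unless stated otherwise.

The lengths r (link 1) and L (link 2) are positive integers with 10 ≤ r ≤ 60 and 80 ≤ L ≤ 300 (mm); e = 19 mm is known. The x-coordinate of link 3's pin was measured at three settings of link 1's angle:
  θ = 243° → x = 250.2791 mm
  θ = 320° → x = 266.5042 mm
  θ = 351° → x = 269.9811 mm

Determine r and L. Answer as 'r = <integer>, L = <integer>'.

constraint per measurement: (x − r cos θ)² + (r sin θ − e)² = L²
subtracting the θ₁ and θ₂ equations cancels the r² and L² terms:
r = (x₁² − x₂²) / (2[(x₁cos θ₁ + e sin θ₁) − (x₂cos θ₂ + e sin θ₂)]) = 13.0000 → r = 13
L² = (x₁ − r cos θ₁)² + (r sin θ₁ − e)² = 66564.0178 → L = 258.0000 → L = 258
check at θ₃=351°: x = 269.9811 (printed 269.9811) ✓

r = 13, L = 258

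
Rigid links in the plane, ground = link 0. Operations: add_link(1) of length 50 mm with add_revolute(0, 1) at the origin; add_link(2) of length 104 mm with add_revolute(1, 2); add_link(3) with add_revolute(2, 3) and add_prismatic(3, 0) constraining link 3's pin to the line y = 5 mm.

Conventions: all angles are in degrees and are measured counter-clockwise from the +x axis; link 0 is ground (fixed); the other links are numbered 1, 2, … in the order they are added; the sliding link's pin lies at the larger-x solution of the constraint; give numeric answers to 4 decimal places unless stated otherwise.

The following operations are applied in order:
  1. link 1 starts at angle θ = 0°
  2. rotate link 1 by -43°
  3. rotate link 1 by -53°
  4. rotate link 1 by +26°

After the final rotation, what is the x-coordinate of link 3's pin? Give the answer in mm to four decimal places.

geometry: r = 50 mm, L = 104 mm, e = 5 mm; θ starts at 0°
rotate link 1 by -43°: θ ← 0° -43° = -43°
rotate link 1 by -53°: θ ← -43° -53° = -96°
rotate link 1 by +26°: θ ← -96° +26° = -70°
crank pin P = (r cos θ, r sin θ) = (17.101007, -46.984631)
h = r sin θ − e = -46.984631 − 5 = -51.984631
x = r cos θ + √(L² − h²) = 17.101007 + 90.075514 = 107.176521

107.1765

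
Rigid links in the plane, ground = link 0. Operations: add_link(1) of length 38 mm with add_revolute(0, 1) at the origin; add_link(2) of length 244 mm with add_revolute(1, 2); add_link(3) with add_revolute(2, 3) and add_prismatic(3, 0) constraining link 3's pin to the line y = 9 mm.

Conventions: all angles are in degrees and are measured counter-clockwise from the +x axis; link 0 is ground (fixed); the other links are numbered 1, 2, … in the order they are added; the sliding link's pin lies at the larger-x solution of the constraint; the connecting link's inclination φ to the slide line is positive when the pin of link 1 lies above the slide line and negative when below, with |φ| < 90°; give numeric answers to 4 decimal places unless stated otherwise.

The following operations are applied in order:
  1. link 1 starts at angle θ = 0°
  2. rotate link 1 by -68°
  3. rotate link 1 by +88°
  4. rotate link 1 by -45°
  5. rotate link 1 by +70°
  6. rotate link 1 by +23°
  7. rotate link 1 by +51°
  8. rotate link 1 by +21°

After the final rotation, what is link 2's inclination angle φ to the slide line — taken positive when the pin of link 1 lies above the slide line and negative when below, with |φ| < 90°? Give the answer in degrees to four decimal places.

geometry: r = 38 mm, L = 244 mm, e = 9 mm; θ starts at 0°
rotate link 1 by -68°: θ ← 0° -68° = -68°
rotate link 1 by +88°: θ ← -68° +88° = 20°
rotate link 1 by -45°: θ ← 20° -45° = -25°
rotate link 1 by +70°: θ ← -25° +70° = 45°
rotate link 1 by +23°: θ ← 45° +23° = 68°
rotate link 1 by +51°: θ ← 68° +51° = 119°
rotate link 1 by +21°: θ ← 119° +21° = 140°
h = r sin θ − e = 24.425929 − 9 = 15.425929
sin φ = h / L = 15.425929 / 244 = 0.06322102
φ = arcsin(0.06322102) = 3.624715°

3.6247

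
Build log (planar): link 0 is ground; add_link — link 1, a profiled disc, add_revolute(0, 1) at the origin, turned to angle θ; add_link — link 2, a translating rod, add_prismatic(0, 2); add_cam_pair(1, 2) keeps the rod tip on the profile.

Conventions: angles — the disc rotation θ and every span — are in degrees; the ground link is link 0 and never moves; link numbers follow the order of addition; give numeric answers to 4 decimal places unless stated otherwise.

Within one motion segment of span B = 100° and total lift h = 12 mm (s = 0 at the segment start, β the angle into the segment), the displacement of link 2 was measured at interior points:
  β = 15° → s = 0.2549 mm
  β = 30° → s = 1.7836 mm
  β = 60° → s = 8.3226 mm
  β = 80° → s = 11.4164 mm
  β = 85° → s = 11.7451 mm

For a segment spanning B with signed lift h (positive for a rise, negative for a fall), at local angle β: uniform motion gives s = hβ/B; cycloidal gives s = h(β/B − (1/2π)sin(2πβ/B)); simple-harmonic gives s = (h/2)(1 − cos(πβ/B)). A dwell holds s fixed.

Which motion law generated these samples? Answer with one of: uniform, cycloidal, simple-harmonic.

candidates at β/B = r: uniform s = h·r (linear in β); cycloidal s = h·(r − sin(2πr)/(2π)); simple-harmonic s = (h/2)(1 − cos(πr))
β=15°: printed 0.2549 | uniform 1.8000, cycloidal 0.2549, simple-harmonic 0.6540
β=30°: printed 1.7836 | uniform 3.6000, cycloidal 1.7836, simple-harmonic 2.4733
β=60°: printed 8.3226 | uniform 7.2000, cycloidal 8.3226, simple-harmonic 7.8541
β=80°: printed 11.4164 | uniform 9.6000, cycloidal 11.4164, simple-harmonic 10.8541
β=85°: printed 11.7451 | uniform 10.2000, cycloidal 11.7451, simple-harmonic 11.3460
only one law matches every sample → cycloidal

cycloidal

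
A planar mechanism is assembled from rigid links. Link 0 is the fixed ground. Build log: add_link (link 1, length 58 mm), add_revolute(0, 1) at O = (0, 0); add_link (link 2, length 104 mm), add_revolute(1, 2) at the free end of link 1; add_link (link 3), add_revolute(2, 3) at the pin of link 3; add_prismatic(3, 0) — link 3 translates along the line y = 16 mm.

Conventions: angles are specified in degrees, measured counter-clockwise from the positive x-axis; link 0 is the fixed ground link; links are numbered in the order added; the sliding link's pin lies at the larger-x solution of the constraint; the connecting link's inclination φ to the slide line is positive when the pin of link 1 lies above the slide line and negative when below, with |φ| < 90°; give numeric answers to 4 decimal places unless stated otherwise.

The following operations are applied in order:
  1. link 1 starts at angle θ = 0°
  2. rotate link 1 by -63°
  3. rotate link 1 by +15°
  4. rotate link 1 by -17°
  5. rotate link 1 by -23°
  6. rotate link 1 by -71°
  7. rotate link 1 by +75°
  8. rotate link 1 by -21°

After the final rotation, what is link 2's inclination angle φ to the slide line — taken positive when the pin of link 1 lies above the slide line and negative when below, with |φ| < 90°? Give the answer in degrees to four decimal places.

geometry: r = 58 mm, L = 104 mm, e = 16 mm; θ starts at 0°
rotate link 1 by -63°: θ ← 0° -63° = -63°
rotate link 1 by +15°: θ ← -63° +15° = -48°
rotate link 1 by -17°: θ ← -48° -17° = -65°
rotate link 1 by -23°: θ ← -65° -23° = -88°
rotate link 1 by -71°: θ ← -88° -71° = -159°
rotate link 1 by +75°: θ ← -159° +75° = -84°
rotate link 1 by -21°: θ ← -84° -21° = -105°
h = r sin θ − e = -56.023698 − 16 = -72.023698
sin φ = h / L = -72.023698 / 104 = -0.69253556
φ = arcsin(-0.69253556) = -43.831157°

-43.8312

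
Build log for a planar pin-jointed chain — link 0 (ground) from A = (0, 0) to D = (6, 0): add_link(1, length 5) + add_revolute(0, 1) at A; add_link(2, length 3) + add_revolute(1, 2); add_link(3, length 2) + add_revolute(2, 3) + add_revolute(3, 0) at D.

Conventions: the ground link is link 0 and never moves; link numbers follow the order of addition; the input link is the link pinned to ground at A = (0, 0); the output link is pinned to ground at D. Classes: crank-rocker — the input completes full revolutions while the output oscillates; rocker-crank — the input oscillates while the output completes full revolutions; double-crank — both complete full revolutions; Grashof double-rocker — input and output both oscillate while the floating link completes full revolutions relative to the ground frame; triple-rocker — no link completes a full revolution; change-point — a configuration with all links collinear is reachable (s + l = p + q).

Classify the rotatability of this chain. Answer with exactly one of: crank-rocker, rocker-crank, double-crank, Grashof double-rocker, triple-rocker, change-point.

lengths: ground=6, input=5, coupler=3, output=2
sorted: s=2 (shortest), l=6 (longest), p+q=8
s + l = 8 vs p + q = 8
s + l = p + q → change-point (collinear configuration reachable)

change-point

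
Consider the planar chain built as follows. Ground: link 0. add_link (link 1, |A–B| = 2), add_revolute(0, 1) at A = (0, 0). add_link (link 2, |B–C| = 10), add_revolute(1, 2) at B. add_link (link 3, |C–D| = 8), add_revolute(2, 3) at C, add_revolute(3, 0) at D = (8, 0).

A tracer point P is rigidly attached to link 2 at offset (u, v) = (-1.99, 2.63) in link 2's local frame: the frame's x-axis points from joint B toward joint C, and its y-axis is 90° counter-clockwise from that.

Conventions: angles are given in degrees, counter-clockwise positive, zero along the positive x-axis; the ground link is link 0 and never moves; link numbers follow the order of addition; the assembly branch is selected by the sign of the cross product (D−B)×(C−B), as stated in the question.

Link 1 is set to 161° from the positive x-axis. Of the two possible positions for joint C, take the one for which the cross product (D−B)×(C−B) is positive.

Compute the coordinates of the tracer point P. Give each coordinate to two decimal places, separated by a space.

A=(0,0), D=(8.00,0)
B = A + 2.00·(cos161°, sin161°) = (-1.8910, 0.6511)
|BD| = 9.9124
circle(B,10.00) ∩ circle(D,8.00): a=6.7721, h=7.3579
  candidates: C₊=(5.3498,7.5483) cross=72.935; C₋=(4.3831,-7.1357) cross=-72.935
  branch + wants cross > 0 → take C=(5.3498,7.5483) (cross=72.935)
ex = (C−B)/|BC| = (0.7241,0.6897); ey = (-0.6897,0.7241)
P = B + -1.99·ex + 2.63·ey = (-5.1459,1.1829)

-5.15 1.18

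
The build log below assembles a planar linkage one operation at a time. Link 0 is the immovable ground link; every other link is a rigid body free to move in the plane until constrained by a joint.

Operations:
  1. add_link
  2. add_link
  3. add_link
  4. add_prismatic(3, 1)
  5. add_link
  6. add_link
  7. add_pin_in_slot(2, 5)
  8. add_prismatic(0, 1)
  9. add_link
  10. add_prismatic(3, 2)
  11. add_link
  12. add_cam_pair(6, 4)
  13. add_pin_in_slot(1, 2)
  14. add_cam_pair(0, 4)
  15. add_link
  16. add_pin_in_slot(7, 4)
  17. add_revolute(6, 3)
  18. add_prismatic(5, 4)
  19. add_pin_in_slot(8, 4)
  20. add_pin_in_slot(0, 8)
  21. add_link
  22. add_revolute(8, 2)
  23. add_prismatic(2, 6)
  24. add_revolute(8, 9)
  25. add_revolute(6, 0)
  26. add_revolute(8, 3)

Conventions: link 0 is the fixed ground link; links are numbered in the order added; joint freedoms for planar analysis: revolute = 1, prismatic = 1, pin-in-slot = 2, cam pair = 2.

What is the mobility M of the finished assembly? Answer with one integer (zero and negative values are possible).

L=1 J1=0 J2=0
add link → L=2 J1=0 J2=0
add link → L=3 J1=0 J2=0
add link → L=4 J1=0 J2=0
P@3,1 dof=1 J1 → L=4 J1=1 J2=0
add link → L=5 J1=1 J2=0
add link → L=6 J1=1 J2=0
PS@2,5 dof=2 J2 → L=6 J1=1 J2=1
P@0,1 dof=1 J1 → L=6 J1=2 J2=1
add link → L=7 J1=2 J2=1
P@3,2 dof=1 J1 → L=7 J1=3 J2=1
add link → L=8 J1=3 J2=1
C@6,4 dof=2 J2 → L=8 J1=3 J2=2
PS@1,2 dof=2 J2 → L=8 J1=3 J2=3
C@0,4 dof=2 J2 → L=8 J1=3 J2=4
add link → L=9 J1=3 J2=4
PS@7,4 dof=2 J2 → L=9 J1=3 J2=5
R@6,3 dof=1 J1 → L=9 J1=4 J2=5
P@5,4 dof=1 J1 → L=9 J1=5 J2=5
PS@8,4 dof=2 J2 → L=9 J1=5 J2=6
PS@0,8 dof=2 J2 → L=9 J1=5 J2=7
add link → L=10 J1=5 J2=7
R@8,2 dof=1 J1 → L=10 J1=6 J2=7
P@2,6 dof=1 J1 → L=10 J1=7 J2=7
R@8,9 dof=1 J1 → L=10 J1=8 J2=7
R@6,0 dof=1 J1 → L=10 J1=9 J2=7
R@8,3 dof=1 J1 → L=10 J1=10 J2=7
M=3(L−1)−2J1−J2=3·9−2·10−7=0

M = 0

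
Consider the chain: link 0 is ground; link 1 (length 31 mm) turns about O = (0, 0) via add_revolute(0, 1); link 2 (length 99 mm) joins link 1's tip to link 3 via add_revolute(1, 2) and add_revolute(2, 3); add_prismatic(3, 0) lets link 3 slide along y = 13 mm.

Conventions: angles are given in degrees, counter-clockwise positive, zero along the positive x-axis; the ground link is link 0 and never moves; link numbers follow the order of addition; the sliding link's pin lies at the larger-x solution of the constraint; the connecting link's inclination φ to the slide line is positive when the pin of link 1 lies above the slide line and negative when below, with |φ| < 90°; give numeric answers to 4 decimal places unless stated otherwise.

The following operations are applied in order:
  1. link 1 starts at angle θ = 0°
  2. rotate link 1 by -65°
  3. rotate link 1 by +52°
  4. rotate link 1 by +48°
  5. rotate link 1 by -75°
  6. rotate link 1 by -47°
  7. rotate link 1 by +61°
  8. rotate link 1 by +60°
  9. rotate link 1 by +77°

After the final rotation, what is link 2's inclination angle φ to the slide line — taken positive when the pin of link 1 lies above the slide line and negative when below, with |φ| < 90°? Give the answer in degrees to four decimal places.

geometry: r = 31 mm, L = 99 mm, e = 13 mm; θ starts at 0°
rotate link 1 by -65°: θ ← 0° -65° = -65°
rotate link 1 by +52°: θ ← -65° +52° = -13°
rotate link 1 by +48°: θ ← -13° +48° = 35°
rotate link 1 by -75°: θ ← 35° -75° = -40°
rotate link 1 by -47°: θ ← -40° -47° = -87°
rotate link 1 by +61°: θ ← -87° +61° = -26°
rotate link 1 by +60°: θ ← -26° +60° = 34°
rotate link 1 by +77°: θ ← 34° +77° = 111°
h = r sin θ − e = 28.940993 − 13 = 15.940993
sin φ = h / L = 15.940993 / 99 = 0.16102013
φ = arcsin(0.16102013) = 9.266113°

9.2661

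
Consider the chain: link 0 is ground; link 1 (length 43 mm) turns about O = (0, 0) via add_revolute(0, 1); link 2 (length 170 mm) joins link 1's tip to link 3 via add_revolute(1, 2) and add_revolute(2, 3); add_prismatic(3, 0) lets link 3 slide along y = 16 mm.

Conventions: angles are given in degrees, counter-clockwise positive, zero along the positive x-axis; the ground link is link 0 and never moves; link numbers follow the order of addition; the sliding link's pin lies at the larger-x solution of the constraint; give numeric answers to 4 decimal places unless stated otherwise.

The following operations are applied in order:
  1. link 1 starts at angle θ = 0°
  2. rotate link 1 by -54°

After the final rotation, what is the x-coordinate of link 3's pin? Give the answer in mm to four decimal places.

geometry: r = 43 mm, L = 170 mm, e = 16 mm; θ starts at 0°
rotate link 1 by -54°: θ ← 0° -54° = -54°
crank pin P = (r cos θ, r sin θ) = (25.274766, -34.787731)
h = r sin θ − e = -34.787731 − 16 = -50.787731
x = r cos θ + √(L² − h²) = 25.274766 + 162.236267 = 187.511033

187.5110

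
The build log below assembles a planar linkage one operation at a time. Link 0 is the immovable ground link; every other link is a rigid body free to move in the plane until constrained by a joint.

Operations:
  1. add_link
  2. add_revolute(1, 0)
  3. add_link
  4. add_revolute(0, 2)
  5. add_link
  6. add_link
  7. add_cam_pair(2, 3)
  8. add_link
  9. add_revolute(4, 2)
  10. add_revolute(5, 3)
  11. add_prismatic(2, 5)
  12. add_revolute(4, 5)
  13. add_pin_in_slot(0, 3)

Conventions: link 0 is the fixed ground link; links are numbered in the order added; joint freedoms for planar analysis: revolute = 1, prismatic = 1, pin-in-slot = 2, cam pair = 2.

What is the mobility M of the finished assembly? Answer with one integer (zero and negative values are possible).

L=1 J1=0 J2=0
add link → L=2 J1=0 J2=0
R@1,0 dof=1 J1 → L=2 J1=1 J2=0
add link → L=3 J1=1 J2=0
R@0,2 dof=1 J1 → L=3 J1=2 J2=0
add link → L=4 J1=2 J2=0
add link → L=5 J1=2 J2=0
C@2,3 dof=2 J2 → L=5 J1=2 J2=1
add link → L=6 J1=2 J2=1
R@4,2 dof=1 J1 → L=6 J1=3 J2=1
R@5,3 dof=1 J1 → L=6 J1=4 J2=1
P@2,5 dof=1 J1 → L=6 J1=5 J2=1
R@4,5 dof=1 J1 → L=6 J1=6 J2=1
PS@0,3 dof=2 J2 → L=6 J1=6 J2=2
M=3(L−1)−2J1−J2=3·5−2·6−2=1

M = 1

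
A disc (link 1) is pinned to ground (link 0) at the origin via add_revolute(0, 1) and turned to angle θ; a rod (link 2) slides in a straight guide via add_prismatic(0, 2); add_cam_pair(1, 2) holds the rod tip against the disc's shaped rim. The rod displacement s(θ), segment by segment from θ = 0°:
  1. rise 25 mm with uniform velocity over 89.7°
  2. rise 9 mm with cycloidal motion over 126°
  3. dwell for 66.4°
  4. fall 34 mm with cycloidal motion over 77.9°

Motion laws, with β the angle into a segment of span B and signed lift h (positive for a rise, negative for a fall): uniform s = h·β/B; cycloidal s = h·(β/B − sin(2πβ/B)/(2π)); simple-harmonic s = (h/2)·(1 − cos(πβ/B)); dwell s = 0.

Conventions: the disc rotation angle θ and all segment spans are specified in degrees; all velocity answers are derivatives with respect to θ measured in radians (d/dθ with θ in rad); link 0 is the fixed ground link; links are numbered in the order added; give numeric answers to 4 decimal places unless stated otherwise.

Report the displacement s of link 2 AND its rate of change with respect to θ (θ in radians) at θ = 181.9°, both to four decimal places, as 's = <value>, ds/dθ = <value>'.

segment 1 (0° to 89.7°, uniform, h = 25) is passed completely: s = 0.0000 + (25) = 25.0000
θ = 181.9° falls in segment 2 (89.7° to 215.7°, cycloidal, h = 9): β = 181.9 − 89.7 = 92.2°, B = 126°; Δs = 9·(0.7317 − sin(2π·0.7317)/(2π)) = 8.0087; s = 25.0000 + 8.0087 = 33.0087
velocity in seg [89.7°–215.7°] (cycloidal), θ in radians: β = 92.2° = 1.6092 rad, B = 126° = 2.1991 rad; ds/dθ = (h/B)(1 − cos(2πβ/B)) = (9/2.1991)(1 − cos(2π·0.7317)) = 4.560915 mm/rad

s = 33.0087, ds/dθ = 4.5609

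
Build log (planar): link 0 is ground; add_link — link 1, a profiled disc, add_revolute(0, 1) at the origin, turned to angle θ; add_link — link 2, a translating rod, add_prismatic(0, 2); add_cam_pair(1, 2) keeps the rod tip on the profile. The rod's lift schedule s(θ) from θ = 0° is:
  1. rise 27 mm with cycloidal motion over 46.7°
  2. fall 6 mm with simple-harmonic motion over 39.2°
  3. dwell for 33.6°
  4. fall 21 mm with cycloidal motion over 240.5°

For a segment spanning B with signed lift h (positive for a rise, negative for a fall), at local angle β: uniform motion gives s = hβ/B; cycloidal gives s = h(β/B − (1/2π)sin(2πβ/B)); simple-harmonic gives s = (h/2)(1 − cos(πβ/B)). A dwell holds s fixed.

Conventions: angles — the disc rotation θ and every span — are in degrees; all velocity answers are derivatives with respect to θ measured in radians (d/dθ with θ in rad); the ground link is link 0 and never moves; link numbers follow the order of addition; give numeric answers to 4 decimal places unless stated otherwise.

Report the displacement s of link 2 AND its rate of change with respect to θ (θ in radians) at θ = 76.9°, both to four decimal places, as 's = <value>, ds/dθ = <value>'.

seg 1 [0°–46.7°] cycloidal, h=27: full span → s += 27 → s = 27.0000
seg 2 [46.7°–85.9°] simple-harmonic, h=-6: θ=76.9° here. β=30.2, B=39.2. -6/2·(1 − cos(π·0.7704)) = -5.2529 → s = 21.7471
velocity in seg [46.7°–85.9°] (simple-harmonic), θ in radians: β = 30.2° = 0.5271 rad, B = 39.2° = 0.6842 rad; ds/dθ = (πh/(2B)) sin(πβ/B) = (π·(-6)/(2·0.6842)) sin(π·0.7704) = -9.096651 mm/rad

s = 21.7471, ds/dθ = -9.0967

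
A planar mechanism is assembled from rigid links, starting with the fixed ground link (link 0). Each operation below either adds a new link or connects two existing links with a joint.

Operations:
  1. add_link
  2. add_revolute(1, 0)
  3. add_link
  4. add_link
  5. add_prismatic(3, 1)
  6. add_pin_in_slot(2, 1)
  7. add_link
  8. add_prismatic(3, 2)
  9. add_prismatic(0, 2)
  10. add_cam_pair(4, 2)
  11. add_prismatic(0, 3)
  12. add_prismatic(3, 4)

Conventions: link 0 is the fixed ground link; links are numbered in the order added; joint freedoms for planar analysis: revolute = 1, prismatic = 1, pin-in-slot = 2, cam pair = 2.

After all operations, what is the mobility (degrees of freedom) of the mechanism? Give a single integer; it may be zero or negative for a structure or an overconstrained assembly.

ground; <1,0,0>
#1 <2,0,0>
R:1↔0 J1 <2,1,0>
#2 <3,1,0>
#3 <4,1,0>
P:3↔1 J1 <4,2,0>
PS:2↔1 J2 <4,2,1>
#4 <5,2,1>
P:3↔2 J1 <5,3,1>
P:0↔2 J1 <5,4,1>
C:4↔2 J2 <5,4,2>
P:0↔3 J1 <5,5,2>
P:3↔4 J1 <5,6,2>
3×4 − 2×6 − 1×2 = -2

M = -2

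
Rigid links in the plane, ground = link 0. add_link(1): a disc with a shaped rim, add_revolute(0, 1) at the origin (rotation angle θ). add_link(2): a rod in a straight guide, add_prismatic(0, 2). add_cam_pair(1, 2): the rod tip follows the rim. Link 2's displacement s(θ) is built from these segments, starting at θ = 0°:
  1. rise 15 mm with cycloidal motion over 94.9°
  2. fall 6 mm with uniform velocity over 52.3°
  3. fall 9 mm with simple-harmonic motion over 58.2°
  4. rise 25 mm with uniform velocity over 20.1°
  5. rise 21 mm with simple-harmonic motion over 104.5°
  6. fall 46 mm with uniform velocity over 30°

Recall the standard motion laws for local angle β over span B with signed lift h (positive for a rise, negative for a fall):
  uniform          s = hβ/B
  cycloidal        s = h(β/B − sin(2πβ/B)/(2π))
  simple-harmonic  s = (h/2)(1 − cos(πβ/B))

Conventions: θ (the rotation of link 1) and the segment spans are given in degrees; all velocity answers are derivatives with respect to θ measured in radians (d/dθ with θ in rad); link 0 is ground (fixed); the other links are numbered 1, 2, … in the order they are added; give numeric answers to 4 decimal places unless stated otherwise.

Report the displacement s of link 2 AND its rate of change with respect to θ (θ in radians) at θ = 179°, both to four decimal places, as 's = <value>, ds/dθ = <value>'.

segment 1 (0° to 94.9°, cycloidal, h = 15) is passed completely: s = 0.0000 + (15) = 15.0000
segment 2 (94.9° to 147.2°, uniform, h = -6) is passed completely: s = 15.0000 + (-6) = 9.0000
θ = 179° falls in segment 3 (147.2° to 205.4°, simple-harmonic, h = -9): β = 179 − 147.2 = 31.8°, B = 58.2°; Δs = -9/2·(1 − cos(π·0.5464)) = -5.1535; s = 9.0000 − 5.1535 = 3.8465
velocity in seg [147.2°–205.4°] (simple-harmonic), θ in radians: β = 31.8° = 0.5550 rad, B = 58.2° = 1.0158 rad; ds/dθ = (πh/(2B)) sin(πβ/B) = (π·(-9)/(2·1.0158)) sin(π·0.5464) = -13.769974 mm/rad

s = 3.8465, ds/dθ = -13.7700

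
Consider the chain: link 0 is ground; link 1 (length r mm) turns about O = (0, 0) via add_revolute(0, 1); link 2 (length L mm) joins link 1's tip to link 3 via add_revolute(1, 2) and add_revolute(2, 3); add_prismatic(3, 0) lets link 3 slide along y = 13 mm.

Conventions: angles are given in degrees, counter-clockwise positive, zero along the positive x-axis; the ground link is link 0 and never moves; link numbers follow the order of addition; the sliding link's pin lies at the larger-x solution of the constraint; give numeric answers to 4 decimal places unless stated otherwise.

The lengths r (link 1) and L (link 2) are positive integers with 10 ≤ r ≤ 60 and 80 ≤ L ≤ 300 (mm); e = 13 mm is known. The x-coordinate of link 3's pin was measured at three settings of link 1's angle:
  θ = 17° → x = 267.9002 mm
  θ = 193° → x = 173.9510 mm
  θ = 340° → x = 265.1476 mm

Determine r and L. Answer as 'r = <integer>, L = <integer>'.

constraint per measurement: (x − r cos θ)² + (r sin θ − e)² = L²
subtracting the θ₁ and θ₂ equations cancels the r² and L² terms:
r = (x₁² − x₂²) / (2[(x₁cos θ₁ + e sin θ₁) − (x₂cos θ₂ + e sin θ₂)]) = 48.0000 → r = 48
L² = (x₁ − r cos θ₁)² + (r sin θ₁ − e)² = 49283.9907 → L = 222.0000 → L = 222
check at θ₃=340°: x = 265.1476 (printed 265.1476) ✓

r = 48, L = 222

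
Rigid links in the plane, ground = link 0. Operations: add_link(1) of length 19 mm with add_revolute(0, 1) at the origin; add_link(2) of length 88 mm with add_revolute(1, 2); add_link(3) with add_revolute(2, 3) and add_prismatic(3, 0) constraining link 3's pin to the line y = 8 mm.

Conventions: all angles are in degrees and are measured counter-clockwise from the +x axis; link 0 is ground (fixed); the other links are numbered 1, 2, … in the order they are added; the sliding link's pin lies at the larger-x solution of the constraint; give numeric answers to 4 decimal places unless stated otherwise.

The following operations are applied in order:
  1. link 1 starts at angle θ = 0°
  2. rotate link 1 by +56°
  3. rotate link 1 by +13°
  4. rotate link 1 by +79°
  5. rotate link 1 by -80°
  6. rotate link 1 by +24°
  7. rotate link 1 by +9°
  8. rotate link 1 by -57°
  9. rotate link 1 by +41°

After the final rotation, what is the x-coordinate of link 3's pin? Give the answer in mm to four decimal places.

geometry: r = 19 mm, L = 88 mm, e = 8 mm; θ starts at 0°
rotate link 1 by +56°: θ ← 0° +56° = 56°
rotate link 1 by +13°: θ ← 56° +13° = 69°
rotate link 1 by +79°: θ ← 69° +79° = 148°
rotate link 1 by -80°: θ ← 148° -80° = 68°
rotate link 1 by +24°: θ ← 68° +24° = 92°
rotate link 1 by +9°: θ ← 92° +9° = 101°
rotate link 1 by -57°: θ ← 101° -57° = 44°
rotate link 1 by +41°: θ ← 44° +41° = 85°
crank pin P = (r cos θ, r sin θ) = (1.655959, 18.927699)
h = r sin θ − e = 18.927699 − 8 = 10.927699
x = r cos θ + √(L² − h²) = 1.655959 + 87.318872 = 88.974831

88.9748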